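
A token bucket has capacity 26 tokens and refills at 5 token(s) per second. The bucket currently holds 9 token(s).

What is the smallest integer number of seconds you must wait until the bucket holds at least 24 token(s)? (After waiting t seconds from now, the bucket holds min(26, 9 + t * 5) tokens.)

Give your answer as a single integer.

Answer: 3

Derivation:
Need 9 + t * 5 >= 24, so t >= 15/5.
Smallest integer t = ceil(15/5) = 3.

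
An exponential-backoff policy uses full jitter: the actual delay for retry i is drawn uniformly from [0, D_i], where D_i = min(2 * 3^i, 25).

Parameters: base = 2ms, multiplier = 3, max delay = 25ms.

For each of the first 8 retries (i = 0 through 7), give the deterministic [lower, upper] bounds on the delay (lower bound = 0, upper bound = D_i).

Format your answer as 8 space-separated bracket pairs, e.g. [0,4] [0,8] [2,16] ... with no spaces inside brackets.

Answer: [0,2] [0,6] [0,18] [0,25] [0,25] [0,25] [0,25] [0,25]

Derivation:
Computing bounds per retry:
  i=0: D_i=min(2*3^0,25)=2, bounds=[0,2]
  i=1: D_i=min(2*3^1,25)=6, bounds=[0,6]
  i=2: D_i=min(2*3^2,25)=18, bounds=[0,18]
  i=3: D_i=min(2*3^3,25)=25, bounds=[0,25]
  i=4: D_i=min(2*3^4,25)=25, bounds=[0,25]
  i=5: D_i=min(2*3^5,25)=25, bounds=[0,25]
  i=6: D_i=min(2*3^6,25)=25, bounds=[0,25]
  i=7: D_i=min(2*3^7,25)=25, bounds=[0,25]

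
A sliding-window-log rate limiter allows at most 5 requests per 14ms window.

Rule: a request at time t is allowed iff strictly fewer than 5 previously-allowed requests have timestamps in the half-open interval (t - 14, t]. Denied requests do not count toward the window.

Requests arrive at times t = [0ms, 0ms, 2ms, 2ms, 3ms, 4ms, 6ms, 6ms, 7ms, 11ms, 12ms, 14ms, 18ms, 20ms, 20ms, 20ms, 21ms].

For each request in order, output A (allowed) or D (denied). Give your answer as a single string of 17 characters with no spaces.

Answer: AAAAADDDDDDAAAAAD

Derivation:
Tracking allowed requests in the window:
  req#1 t=0ms: ALLOW
  req#2 t=0ms: ALLOW
  req#3 t=2ms: ALLOW
  req#4 t=2ms: ALLOW
  req#5 t=3ms: ALLOW
  req#6 t=4ms: DENY
  req#7 t=6ms: DENY
  req#8 t=6ms: DENY
  req#9 t=7ms: DENY
  req#10 t=11ms: DENY
  req#11 t=12ms: DENY
  req#12 t=14ms: ALLOW
  req#13 t=18ms: ALLOW
  req#14 t=20ms: ALLOW
  req#15 t=20ms: ALLOW
  req#16 t=20ms: ALLOW
  req#17 t=21ms: DENY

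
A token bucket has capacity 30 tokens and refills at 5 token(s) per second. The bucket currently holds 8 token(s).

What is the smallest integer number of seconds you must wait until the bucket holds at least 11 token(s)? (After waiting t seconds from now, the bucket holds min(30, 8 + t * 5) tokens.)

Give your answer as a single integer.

Answer: 1

Derivation:
Need 8 + t * 5 >= 11, so t >= 3/5.
Smallest integer t = ceil(3/5) = 1.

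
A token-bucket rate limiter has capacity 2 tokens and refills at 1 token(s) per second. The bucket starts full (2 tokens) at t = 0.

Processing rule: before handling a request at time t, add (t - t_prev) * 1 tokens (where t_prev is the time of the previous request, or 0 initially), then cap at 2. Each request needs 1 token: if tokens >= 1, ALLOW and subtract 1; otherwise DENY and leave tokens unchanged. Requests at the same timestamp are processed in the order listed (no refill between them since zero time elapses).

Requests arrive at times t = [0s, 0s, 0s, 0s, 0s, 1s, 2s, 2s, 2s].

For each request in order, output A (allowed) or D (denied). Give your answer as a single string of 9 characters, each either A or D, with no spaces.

Simulating step by step:
  req#1 t=0s: ALLOW
  req#2 t=0s: ALLOW
  req#3 t=0s: DENY
  req#4 t=0s: DENY
  req#5 t=0s: DENY
  req#6 t=1s: ALLOW
  req#7 t=2s: ALLOW
  req#8 t=2s: DENY
  req#9 t=2s: DENY

Answer: AADDDAADD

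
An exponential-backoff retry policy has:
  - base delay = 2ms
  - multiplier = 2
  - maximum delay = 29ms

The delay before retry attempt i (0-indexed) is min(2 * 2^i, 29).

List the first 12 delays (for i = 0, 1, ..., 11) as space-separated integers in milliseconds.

Answer: 2 4 8 16 29 29 29 29 29 29 29 29

Derivation:
Computing each delay:
  i=0: min(2*2^0, 29) = 2
  i=1: min(2*2^1, 29) = 4
  i=2: min(2*2^2, 29) = 8
  i=3: min(2*2^3, 29) = 16
  i=4: min(2*2^4, 29) = 29
  i=5: min(2*2^5, 29) = 29
  i=6: min(2*2^6, 29) = 29
  i=7: min(2*2^7, 29) = 29
  i=8: min(2*2^8, 29) = 29
  i=9: min(2*2^9, 29) = 29
  i=10: min(2*2^10, 29) = 29
  i=11: min(2*2^11, 29) = 29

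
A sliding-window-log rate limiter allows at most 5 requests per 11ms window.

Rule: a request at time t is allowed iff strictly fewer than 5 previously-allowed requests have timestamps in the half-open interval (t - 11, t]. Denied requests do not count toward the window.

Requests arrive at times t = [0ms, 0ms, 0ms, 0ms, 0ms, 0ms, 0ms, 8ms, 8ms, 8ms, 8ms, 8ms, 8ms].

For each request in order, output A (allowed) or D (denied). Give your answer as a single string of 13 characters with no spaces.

Tracking allowed requests in the window:
  req#1 t=0ms: ALLOW
  req#2 t=0ms: ALLOW
  req#3 t=0ms: ALLOW
  req#4 t=0ms: ALLOW
  req#5 t=0ms: ALLOW
  req#6 t=0ms: DENY
  req#7 t=0ms: DENY
  req#8 t=8ms: DENY
  req#9 t=8ms: DENY
  req#10 t=8ms: DENY
  req#11 t=8ms: DENY
  req#12 t=8ms: DENY
  req#13 t=8ms: DENY

Answer: AAAAADDDDDDDD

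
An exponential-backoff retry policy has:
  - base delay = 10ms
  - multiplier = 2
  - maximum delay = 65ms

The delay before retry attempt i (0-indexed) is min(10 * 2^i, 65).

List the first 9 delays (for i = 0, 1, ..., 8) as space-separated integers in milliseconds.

Computing each delay:
  i=0: min(10*2^0, 65) = 10
  i=1: min(10*2^1, 65) = 20
  i=2: min(10*2^2, 65) = 40
  i=3: min(10*2^3, 65) = 65
  i=4: min(10*2^4, 65) = 65
  i=5: min(10*2^5, 65) = 65
  i=6: min(10*2^6, 65) = 65
  i=7: min(10*2^7, 65) = 65
  i=8: min(10*2^8, 65) = 65

Answer: 10 20 40 65 65 65 65 65 65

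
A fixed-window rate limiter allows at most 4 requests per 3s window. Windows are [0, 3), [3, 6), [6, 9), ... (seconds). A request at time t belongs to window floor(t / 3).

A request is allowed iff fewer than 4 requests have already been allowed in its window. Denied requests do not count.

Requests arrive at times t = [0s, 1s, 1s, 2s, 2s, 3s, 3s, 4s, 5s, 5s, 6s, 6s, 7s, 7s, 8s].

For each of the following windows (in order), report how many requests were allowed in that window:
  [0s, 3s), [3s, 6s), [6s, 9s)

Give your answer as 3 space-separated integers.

Answer: 4 4 4

Derivation:
Processing requests:
  req#1 t=0s (window 0): ALLOW
  req#2 t=1s (window 0): ALLOW
  req#3 t=1s (window 0): ALLOW
  req#4 t=2s (window 0): ALLOW
  req#5 t=2s (window 0): DENY
  req#6 t=3s (window 1): ALLOW
  req#7 t=3s (window 1): ALLOW
  req#8 t=4s (window 1): ALLOW
  req#9 t=5s (window 1): ALLOW
  req#10 t=5s (window 1): DENY
  req#11 t=6s (window 2): ALLOW
  req#12 t=6s (window 2): ALLOW
  req#13 t=7s (window 2): ALLOW
  req#14 t=7s (window 2): ALLOW
  req#15 t=8s (window 2): DENY

Allowed counts by window: 4 4 4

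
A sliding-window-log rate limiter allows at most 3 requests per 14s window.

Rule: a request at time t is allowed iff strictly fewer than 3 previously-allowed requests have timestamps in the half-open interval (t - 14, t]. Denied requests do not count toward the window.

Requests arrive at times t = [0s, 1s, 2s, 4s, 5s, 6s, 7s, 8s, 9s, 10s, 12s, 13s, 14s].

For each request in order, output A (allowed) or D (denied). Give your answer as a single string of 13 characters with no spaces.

Answer: AAADDDDDDDDDA

Derivation:
Tracking allowed requests in the window:
  req#1 t=0s: ALLOW
  req#2 t=1s: ALLOW
  req#3 t=2s: ALLOW
  req#4 t=4s: DENY
  req#5 t=5s: DENY
  req#6 t=6s: DENY
  req#7 t=7s: DENY
  req#8 t=8s: DENY
  req#9 t=9s: DENY
  req#10 t=10s: DENY
  req#11 t=12s: DENY
  req#12 t=13s: DENY
  req#13 t=14s: ALLOW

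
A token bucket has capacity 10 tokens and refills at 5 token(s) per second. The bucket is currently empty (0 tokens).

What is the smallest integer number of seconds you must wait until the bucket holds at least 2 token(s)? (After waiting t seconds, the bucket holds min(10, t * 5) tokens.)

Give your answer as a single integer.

Need t * 5 >= 2, so t >= 2/5.
Smallest integer t = ceil(2/5) = 1.

Answer: 1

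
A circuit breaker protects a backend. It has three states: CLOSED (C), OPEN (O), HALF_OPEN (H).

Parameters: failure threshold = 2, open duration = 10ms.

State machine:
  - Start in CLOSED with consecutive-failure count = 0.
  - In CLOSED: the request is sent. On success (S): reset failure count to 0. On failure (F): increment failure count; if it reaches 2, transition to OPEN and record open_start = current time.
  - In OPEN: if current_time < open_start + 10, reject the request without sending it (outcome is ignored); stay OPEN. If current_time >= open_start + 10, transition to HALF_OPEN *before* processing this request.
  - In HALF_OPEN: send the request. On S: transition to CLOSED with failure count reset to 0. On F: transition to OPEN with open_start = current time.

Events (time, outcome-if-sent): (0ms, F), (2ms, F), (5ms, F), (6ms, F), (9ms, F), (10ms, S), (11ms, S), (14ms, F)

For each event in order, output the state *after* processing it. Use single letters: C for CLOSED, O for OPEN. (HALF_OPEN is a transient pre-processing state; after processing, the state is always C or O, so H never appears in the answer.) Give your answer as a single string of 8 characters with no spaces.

Answer: COOOOOOO

Derivation:
State after each event:
  event#1 t=0ms outcome=F: state=CLOSED
  event#2 t=2ms outcome=F: state=OPEN
  event#3 t=5ms outcome=F: state=OPEN
  event#4 t=6ms outcome=F: state=OPEN
  event#5 t=9ms outcome=F: state=OPEN
  event#6 t=10ms outcome=S: state=OPEN
  event#7 t=11ms outcome=S: state=OPEN
  event#8 t=14ms outcome=F: state=OPEN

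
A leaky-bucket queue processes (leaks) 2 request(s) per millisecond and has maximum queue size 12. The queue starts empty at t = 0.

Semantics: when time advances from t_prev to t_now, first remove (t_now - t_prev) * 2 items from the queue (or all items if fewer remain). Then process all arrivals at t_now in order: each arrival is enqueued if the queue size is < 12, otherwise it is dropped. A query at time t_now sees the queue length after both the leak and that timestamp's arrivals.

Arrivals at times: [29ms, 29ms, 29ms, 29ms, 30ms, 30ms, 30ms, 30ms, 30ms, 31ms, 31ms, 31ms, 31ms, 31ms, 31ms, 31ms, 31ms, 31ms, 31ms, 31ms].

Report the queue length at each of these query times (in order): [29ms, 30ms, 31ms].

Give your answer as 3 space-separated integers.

Answer: 4 7 12

Derivation:
Queue lengths at query times:
  query t=29ms: backlog = 4
  query t=30ms: backlog = 7
  query t=31ms: backlog = 12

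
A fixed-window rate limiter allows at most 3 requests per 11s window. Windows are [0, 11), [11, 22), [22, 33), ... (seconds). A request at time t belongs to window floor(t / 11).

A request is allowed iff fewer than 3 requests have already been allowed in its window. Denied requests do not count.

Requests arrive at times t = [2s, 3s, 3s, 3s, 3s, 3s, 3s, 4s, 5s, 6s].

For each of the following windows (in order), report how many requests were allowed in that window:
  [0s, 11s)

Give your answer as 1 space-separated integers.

Answer: 3

Derivation:
Processing requests:
  req#1 t=2s (window 0): ALLOW
  req#2 t=3s (window 0): ALLOW
  req#3 t=3s (window 0): ALLOW
  req#4 t=3s (window 0): DENY
  req#5 t=3s (window 0): DENY
  req#6 t=3s (window 0): DENY
  req#7 t=3s (window 0): DENY
  req#8 t=4s (window 0): DENY
  req#9 t=5s (window 0): DENY
  req#10 t=6s (window 0): DENY

Allowed counts by window: 3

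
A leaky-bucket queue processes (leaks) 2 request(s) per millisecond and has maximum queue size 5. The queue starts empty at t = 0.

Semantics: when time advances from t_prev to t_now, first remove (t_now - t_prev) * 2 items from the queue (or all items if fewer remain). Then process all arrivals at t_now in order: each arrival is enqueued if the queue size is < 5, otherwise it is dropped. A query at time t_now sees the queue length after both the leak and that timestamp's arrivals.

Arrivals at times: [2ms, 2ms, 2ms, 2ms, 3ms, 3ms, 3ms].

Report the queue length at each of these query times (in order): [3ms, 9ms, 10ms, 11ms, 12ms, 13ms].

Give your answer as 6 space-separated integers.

Answer: 5 0 0 0 0 0

Derivation:
Queue lengths at query times:
  query t=3ms: backlog = 5
  query t=9ms: backlog = 0
  query t=10ms: backlog = 0
  query t=11ms: backlog = 0
  query t=12ms: backlog = 0
  query t=13ms: backlog = 0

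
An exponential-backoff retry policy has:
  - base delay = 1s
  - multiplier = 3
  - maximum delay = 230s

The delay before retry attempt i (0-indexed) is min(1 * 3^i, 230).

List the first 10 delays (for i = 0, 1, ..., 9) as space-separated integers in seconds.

Computing each delay:
  i=0: min(1*3^0, 230) = 1
  i=1: min(1*3^1, 230) = 3
  i=2: min(1*3^2, 230) = 9
  i=3: min(1*3^3, 230) = 27
  i=4: min(1*3^4, 230) = 81
  i=5: min(1*3^5, 230) = 230
  i=6: min(1*3^6, 230) = 230
  i=7: min(1*3^7, 230) = 230
  i=8: min(1*3^8, 230) = 230
  i=9: min(1*3^9, 230) = 230

Answer: 1 3 9 27 81 230 230 230 230 230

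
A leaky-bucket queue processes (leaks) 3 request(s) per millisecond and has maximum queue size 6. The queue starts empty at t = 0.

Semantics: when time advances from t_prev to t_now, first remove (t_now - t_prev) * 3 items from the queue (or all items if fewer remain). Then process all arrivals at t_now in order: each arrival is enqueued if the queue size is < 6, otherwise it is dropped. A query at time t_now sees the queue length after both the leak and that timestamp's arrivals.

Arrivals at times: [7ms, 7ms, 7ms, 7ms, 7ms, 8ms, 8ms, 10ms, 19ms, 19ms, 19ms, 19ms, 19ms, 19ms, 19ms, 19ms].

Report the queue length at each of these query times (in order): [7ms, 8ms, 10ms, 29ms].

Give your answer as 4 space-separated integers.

Answer: 5 4 1 0

Derivation:
Queue lengths at query times:
  query t=7ms: backlog = 5
  query t=8ms: backlog = 4
  query t=10ms: backlog = 1
  query t=29ms: backlog = 0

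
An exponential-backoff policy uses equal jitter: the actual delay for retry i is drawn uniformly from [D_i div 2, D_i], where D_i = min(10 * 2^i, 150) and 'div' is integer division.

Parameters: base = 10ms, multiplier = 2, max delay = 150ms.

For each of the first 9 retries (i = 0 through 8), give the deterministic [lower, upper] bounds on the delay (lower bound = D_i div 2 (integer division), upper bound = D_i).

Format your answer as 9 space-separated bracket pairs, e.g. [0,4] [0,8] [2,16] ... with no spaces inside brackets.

Computing bounds per retry:
  i=0: D_i=min(10*2^0,150)=10, bounds=[5,10]
  i=1: D_i=min(10*2^1,150)=20, bounds=[10,20]
  i=2: D_i=min(10*2^2,150)=40, bounds=[20,40]
  i=3: D_i=min(10*2^3,150)=80, bounds=[40,80]
  i=4: D_i=min(10*2^4,150)=150, bounds=[75,150]
  i=5: D_i=min(10*2^5,150)=150, bounds=[75,150]
  i=6: D_i=min(10*2^6,150)=150, bounds=[75,150]
  i=7: D_i=min(10*2^7,150)=150, bounds=[75,150]
  i=8: D_i=min(10*2^8,150)=150, bounds=[75,150]

Answer: [5,10] [10,20] [20,40] [40,80] [75,150] [75,150] [75,150] [75,150] [75,150]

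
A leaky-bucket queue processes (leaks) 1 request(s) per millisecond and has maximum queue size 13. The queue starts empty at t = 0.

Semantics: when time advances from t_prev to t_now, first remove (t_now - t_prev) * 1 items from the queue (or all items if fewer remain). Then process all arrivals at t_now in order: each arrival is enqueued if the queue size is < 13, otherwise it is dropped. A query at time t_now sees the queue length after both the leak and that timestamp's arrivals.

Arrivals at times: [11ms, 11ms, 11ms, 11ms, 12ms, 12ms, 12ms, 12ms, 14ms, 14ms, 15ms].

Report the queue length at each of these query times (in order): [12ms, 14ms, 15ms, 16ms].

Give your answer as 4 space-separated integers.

Answer: 7 7 7 6

Derivation:
Queue lengths at query times:
  query t=12ms: backlog = 7
  query t=14ms: backlog = 7
  query t=15ms: backlog = 7
  query t=16ms: backlog = 6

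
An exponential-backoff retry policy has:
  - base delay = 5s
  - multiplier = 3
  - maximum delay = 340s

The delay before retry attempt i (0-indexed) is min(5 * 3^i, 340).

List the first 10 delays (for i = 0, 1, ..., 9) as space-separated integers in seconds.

Computing each delay:
  i=0: min(5*3^0, 340) = 5
  i=1: min(5*3^1, 340) = 15
  i=2: min(5*3^2, 340) = 45
  i=3: min(5*3^3, 340) = 135
  i=4: min(5*3^4, 340) = 340
  i=5: min(5*3^5, 340) = 340
  i=6: min(5*3^6, 340) = 340
  i=7: min(5*3^7, 340) = 340
  i=8: min(5*3^8, 340) = 340
  i=9: min(5*3^9, 340) = 340

Answer: 5 15 45 135 340 340 340 340 340 340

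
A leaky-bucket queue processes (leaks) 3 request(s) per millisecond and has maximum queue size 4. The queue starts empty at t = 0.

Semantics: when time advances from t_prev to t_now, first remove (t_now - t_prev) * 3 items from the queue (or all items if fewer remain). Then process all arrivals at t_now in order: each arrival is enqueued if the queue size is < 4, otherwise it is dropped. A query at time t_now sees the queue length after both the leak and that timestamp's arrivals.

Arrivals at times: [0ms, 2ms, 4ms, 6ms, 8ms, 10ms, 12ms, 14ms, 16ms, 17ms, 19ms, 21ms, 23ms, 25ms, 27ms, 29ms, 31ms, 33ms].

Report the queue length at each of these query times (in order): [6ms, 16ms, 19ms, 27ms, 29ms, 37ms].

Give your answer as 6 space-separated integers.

Queue lengths at query times:
  query t=6ms: backlog = 1
  query t=16ms: backlog = 1
  query t=19ms: backlog = 1
  query t=27ms: backlog = 1
  query t=29ms: backlog = 1
  query t=37ms: backlog = 0

Answer: 1 1 1 1 1 0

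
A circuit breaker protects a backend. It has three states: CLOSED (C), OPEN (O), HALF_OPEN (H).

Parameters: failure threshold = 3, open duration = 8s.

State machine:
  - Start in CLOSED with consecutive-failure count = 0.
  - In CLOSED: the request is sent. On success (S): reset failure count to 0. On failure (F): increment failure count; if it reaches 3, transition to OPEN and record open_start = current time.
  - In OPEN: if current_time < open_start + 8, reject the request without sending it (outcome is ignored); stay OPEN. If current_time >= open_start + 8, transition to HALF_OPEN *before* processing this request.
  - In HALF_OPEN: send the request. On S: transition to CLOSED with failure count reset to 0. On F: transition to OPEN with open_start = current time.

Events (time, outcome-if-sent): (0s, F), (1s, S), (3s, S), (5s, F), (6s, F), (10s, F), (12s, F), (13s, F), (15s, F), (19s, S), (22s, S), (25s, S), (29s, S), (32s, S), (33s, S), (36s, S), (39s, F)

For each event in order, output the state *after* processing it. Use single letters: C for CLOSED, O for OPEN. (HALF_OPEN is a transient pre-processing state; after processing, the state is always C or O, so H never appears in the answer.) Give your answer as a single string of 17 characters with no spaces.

Answer: CCCCCOOOOCCCCCCCC

Derivation:
State after each event:
  event#1 t=0s outcome=F: state=CLOSED
  event#2 t=1s outcome=S: state=CLOSED
  event#3 t=3s outcome=S: state=CLOSED
  event#4 t=5s outcome=F: state=CLOSED
  event#5 t=6s outcome=F: state=CLOSED
  event#6 t=10s outcome=F: state=OPEN
  event#7 t=12s outcome=F: state=OPEN
  event#8 t=13s outcome=F: state=OPEN
  event#9 t=15s outcome=F: state=OPEN
  event#10 t=19s outcome=S: state=CLOSED
  event#11 t=22s outcome=S: state=CLOSED
  event#12 t=25s outcome=S: state=CLOSED
  event#13 t=29s outcome=S: state=CLOSED
  event#14 t=32s outcome=S: state=CLOSED
  event#15 t=33s outcome=S: state=CLOSED
  event#16 t=36s outcome=S: state=CLOSED
  event#17 t=39s outcome=F: state=CLOSED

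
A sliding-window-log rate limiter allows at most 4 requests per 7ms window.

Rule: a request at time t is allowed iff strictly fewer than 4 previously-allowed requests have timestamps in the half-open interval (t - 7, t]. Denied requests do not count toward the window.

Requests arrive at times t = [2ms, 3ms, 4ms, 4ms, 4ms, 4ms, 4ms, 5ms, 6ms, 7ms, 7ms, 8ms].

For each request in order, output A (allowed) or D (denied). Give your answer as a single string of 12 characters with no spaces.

Answer: AAAADDDDDDDD

Derivation:
Tracking allowed requests in the window:
  req#1 t=2ms: ALLOW
  req#2 t=3ms: ALLOW
  req#3 t=4ms: ALLOW
  req#4 t=4ms: ALLOW
  req#5 t=4ms: DENY
  req#6 t=4ms: DENY
  req#7 t=4ms: DENY
  req#8 t=5ms: DENY
  req#9 t=6ms: DENY
  req#10 t=7ms: DENY
  req#11 t=7ms: DENY
  req#12 t=8ms: DENY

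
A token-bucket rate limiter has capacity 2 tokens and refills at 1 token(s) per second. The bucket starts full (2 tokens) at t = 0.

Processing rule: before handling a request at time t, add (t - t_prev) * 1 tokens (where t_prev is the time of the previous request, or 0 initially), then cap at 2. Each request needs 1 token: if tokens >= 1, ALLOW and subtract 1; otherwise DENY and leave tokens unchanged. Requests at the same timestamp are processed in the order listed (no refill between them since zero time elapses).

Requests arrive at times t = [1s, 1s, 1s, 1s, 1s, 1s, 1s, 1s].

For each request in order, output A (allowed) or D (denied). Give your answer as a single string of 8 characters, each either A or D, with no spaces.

Answer: AADDDDDD

Derivation:
Simulating step by step:
  req#1 t=1s: ALLOW
  req#2 t=1s: ALLOW
  req#3 t=1s: DENY
  req#4 t=1s: DENY
  req#5 t=1s: DENY
  req#6 t=1s: DENY
  req#7 t=1s: DENY
  req#8 t=1s: DENY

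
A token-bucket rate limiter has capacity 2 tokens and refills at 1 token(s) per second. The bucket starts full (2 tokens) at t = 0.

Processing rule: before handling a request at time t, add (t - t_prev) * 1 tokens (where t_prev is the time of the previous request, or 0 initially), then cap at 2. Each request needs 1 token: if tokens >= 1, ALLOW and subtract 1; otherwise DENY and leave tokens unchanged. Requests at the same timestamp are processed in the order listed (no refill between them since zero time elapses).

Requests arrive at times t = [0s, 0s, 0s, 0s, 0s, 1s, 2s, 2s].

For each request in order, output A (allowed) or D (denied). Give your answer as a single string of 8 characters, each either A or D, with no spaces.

Answer: AADDDAAD

Derivation:
Simulating step by step:
  req#1 t=0s: ALLOW
  req#2 t=0s: ALLOW
  req#3 t=0s: DENY
  req#4 t=0s: DENY
  req#5 t=0s: DENY
  req#6 t=1s: ALLOW
  req#7 t=2s: ALLOW
  req#8 t=2s: DENY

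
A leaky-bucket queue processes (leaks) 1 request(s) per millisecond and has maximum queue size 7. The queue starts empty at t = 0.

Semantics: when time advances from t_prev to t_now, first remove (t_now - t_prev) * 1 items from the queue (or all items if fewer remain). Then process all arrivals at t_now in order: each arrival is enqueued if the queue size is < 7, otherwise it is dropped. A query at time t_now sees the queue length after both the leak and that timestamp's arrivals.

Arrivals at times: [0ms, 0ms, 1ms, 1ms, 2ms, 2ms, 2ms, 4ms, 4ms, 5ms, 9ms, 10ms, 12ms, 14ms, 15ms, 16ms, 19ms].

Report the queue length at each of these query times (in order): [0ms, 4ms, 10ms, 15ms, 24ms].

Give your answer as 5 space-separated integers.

Answer: 2 5 2 1 0

Derivation:
Queue lengths at query times:
  query t=0ms: backlog = 2
  query t=4ms: backlog = 5
  query t=10ms: backlog = 2
  query t=15ms: backlog = 1
  query t=24ms: backlog = 0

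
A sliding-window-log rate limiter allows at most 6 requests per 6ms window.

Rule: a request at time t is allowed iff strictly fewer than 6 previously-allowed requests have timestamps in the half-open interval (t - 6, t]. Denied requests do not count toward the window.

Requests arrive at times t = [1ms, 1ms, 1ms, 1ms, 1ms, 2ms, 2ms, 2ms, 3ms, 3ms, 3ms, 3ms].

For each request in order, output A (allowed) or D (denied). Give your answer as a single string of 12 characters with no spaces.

Tracking allowed requests in the window:
  req#1 t=1ms: ALLOW
  req#2 t=1ms: ALLOW
  req#3 t=1ms: ALLOW
  req#4 t=1ms: ALLOW
  req#5 t=1ms: ALLOW
  req#6 t=2ms: ALLOW
  req#7 t=2ms: DENY
  req#8 t=2ms: DENY
  req#9 t=3ms: DENY
  req#10 t=3ms: DENY
  req#11 t=3ms: DENY
  req#12 t=3ms: DENY

Answer: AAAAAADDDDDD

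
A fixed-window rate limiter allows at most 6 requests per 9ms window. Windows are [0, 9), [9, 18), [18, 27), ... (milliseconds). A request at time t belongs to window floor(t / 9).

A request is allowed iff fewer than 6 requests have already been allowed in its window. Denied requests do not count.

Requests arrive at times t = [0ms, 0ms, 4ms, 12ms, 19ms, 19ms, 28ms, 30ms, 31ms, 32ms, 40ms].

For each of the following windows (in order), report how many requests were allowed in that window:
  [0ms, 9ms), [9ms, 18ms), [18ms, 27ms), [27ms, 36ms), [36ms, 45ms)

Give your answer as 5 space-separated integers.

Answer: 3 1 2 4 1

Derivation:
Processing requests:
  req#1 t=0ms (window 0): ALLOW
  req#2 t=0ms (window 0): ALLOW
  req#3 t=4ms (window 0): ALLOW
  req#4 t=12ms (window 1): ALLOW
  req#5 t=19ms (window 2): ALLOW
  req#6 t=19ms (window 2): ALLOW
  req#7 t=28ms (window 3): ALLOW
  req#8 t=30ms (window 3): ALLOW
  req#9 t=31ms (window 3): ALLOW
  req#10 t=32ms (window 3): ALLOW
  req#11 t=40ms (window 4): ALLOW

Allowed counts by window: 3 1 2 4 1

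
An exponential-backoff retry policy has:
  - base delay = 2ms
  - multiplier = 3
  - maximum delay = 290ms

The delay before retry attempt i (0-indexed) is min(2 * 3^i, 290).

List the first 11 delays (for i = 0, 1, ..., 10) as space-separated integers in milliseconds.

Answer: 2 6 18 54 162 290 290 290 290 290 290

Derivation:
Computing each delay:
  i=0: min(2*3^0, 290) = 2
  i=1: min(2*3^1, 290) = 6
  i=2: min(2*3^2, 290) = 18
  i=3: min(2*3^3, 290) = 54
  i=4: min(2*3^4, 290) = 162
  i=5: min(2*3^5, 290) = 290
  i=6: min(2*3^6, 290) = 290
  i=7: min(2*3^7, 290) = 290
  i=8: min(2*3^8, 290) = 290
  i=9: min(2*3^9, 290) = 290
  i=10: min(2*3^10, 290) = 290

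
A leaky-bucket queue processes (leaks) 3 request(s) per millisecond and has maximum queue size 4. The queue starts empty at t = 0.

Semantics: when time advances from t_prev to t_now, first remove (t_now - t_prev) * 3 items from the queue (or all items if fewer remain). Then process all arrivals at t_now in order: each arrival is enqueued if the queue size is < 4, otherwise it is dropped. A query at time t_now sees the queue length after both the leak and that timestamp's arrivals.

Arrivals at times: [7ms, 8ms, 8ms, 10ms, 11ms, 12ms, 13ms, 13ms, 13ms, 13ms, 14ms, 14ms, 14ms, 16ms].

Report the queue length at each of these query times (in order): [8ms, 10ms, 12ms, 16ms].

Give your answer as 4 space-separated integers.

Answer: 2 1 1 1

Derivation:
Queue lengths at query times:
  query t=8ms: backlog = 2
  query t=10ms: backlog = 1
  query t=12ms: backlog = 1
  query t=16ms: backlog = 1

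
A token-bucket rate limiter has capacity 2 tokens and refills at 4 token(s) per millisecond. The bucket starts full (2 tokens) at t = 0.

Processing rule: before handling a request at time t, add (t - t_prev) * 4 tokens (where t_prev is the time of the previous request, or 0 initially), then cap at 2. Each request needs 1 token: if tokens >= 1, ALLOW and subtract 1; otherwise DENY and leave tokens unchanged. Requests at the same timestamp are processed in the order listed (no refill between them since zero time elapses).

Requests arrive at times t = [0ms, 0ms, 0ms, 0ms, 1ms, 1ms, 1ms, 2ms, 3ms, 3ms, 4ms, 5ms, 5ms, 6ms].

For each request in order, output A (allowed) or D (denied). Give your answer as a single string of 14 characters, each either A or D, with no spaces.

Answer: AADDAADAAAAAAA

Derivation:
Simulating step by step:
  req#1 t=0ms: ALLOW
  req#2 t=0ms: ALLOW
  req#3 t=0ms: DENY
  req#4 t=0ms: DENY
  req#5 t=1ms: ALLOW
  req#6 t=1ms: ALLOW
  req#7 t=1ms: DENY
  req#8 t=2ms: ALLOW
  req#9 t=3ms: ALLOW
  req#10 t=3ms: ALLOW
  req#11 t=4ms: ALLOW
  req#12 t=5ms: ALLOW
  req#13 t=5ms: ALLOW
  req#14 t=6ms: ALLOW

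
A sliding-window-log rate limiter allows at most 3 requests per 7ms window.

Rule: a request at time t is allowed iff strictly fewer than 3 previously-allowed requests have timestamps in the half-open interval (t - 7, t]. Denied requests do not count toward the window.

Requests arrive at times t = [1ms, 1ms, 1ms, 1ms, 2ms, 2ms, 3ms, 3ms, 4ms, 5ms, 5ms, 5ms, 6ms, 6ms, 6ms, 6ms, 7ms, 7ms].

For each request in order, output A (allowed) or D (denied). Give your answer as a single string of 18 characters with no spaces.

Tracking allowed requests in the window:
  req#1 t=1ms: ALLOW
  req#2 t=1ms: ALLOW
  req#3 t=1ms: ALLOW
  req#4 t=1ms: DENY
  req#5 t=2ms: DENY
  req#6 t=2ms: DENY
  req#7 t=3ms: DENY
  req#8 t=3ms: DENY
  req#9 t=4ms: DENY
  req#10 t=5ms: DENY
  req#11 t=5ms: DENY
  req#12 t=5ms: DENY
  req#13 t=6ms: DENY
  req#14 t=6ms: DENY
  req#15 t=6ms: DENY
  req#16 t=6ms: DENY
  req#17 t=7ms: DENY
  req#18 t=7ms: DENY

Answer: AAADDDDDDDDDDDDDDD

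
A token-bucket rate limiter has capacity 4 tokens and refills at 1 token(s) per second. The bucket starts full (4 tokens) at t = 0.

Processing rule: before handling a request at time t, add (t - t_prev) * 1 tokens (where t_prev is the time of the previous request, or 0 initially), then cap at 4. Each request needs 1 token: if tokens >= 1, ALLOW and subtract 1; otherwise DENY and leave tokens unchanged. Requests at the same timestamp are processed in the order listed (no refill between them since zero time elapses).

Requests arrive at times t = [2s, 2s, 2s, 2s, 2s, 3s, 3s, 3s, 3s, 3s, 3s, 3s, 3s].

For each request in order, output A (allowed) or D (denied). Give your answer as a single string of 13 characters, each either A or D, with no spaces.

Answer: AAAADADDDDDDD

Derivation:
Simulating step by step:
  req#1 t=2s: ALLOW
  req#2 t=2s: ALLOW
  req#3 t=2s: ALLOW
  req#4 t=2s: ALLOW
  req#5 t=2s: DENY
  req#6 t=3s: ALLOW
  req#7 t=3s: DENY
  req#8 t=3s: DENY
  req#9 t=3s: DENY
  req#10 t=3s: DENY
  req#11 t=3s: DENY
  req#12 t=3s: DENY
  req#13 t=3s: DENY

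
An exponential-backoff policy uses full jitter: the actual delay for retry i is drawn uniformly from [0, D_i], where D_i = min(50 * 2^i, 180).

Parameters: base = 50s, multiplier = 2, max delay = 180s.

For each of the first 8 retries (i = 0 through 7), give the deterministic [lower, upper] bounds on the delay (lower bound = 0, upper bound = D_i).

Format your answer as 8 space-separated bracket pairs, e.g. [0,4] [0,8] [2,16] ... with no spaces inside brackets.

Computing bounds per retry:
  i=0: D_i=min(50*2^0,180)=50, bounds=[0,50]
  i=1: D_i=min(50*2^1,180)=100, bounds=[0,100]
  i=2: D_i=min(50*2^2,180)=180, bounds=[0,180]
  i=3: D_i=min(50*2^3,180)=180, bounds=[0,180]
  i=4: D_i=min(50*2^4,180)=180, bounds=[0,180]
  i=5: D_i=min(50*2^5,180)=180, bounds=[0,180]
  i=6: D_i=min(50*2^6,180)=180, bounds=[0,180]
  i=7: D_i=min(50*2^7,180)=180, bounds=[0,180]

Answer: [0,50] [0,100] [0,180] [0,180] [0,180] [0,180] [0,180] [0,180]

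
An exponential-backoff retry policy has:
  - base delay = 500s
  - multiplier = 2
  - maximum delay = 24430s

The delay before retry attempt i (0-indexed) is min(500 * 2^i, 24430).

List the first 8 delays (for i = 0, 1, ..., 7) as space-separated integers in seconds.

Computing each delay:
  i=0: min(500*2^0, 24430) = 500
  i=1: min(500*2^1, 24430) = 1000
  i=2: min(500*2^2, 24430) = 2000
  i=3: min(500*2^3, 24430) = 4000
  i=4: min(500*2^4, 24430) = 8000
  i=5: min(500*2^5, 24430) = 16000
  i=6: min(500*2^6, 24430) = 24430
  i=7: min(500*2^7, 24430) = 24430

Answer: 500 1000 2000 4000 8000 16000 24430 24430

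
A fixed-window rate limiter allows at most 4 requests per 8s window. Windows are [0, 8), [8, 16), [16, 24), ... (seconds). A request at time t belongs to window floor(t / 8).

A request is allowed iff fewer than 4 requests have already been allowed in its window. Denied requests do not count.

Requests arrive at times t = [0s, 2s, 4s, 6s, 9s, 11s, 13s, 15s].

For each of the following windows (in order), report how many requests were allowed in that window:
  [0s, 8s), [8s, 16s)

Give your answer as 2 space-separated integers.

Answer: 4 4

Derivation:
Processing requests:
  req#1 t=0s (window 0): ALLOW
  req#2 t=2s (window 0): ALLOW
  req#3 t=4s (window 0): ALLOW
  req#4 t=6s (window 0): ALLOW
  req#5 t=9s (window 1): ALLOW
  req#6 t=11s (window 1): ALLOW
  req#7 t=13s (window 1): ALLOW
  req#8 t=15s (window 1): ALLOW

Allowed counts by window: 4 4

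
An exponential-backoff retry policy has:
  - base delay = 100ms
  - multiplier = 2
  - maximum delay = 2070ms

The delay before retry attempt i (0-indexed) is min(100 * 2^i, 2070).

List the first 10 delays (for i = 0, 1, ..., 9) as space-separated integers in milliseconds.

Answer: 100 200 400 800 1600 2070 2070 2070 2070 2070

Derivation:
Computing each delay:
  i=0: min(100*2^0, 2070) = 100
  i=1: min(100*2^1, 2070) = 200
  i=2: min(100*2^2, 2070) = 400
  i=3: min(100*2^3, 2070) = 800
  i=4: min(100*2^4, 2070) = 1600
  i=5: min(100*2^5, 2070) = 2070
  i=6: min(100*2^6, 2070) = 2070
  i=7: min(100*2^7, 2070) = 2070
  i=8: min(100*2^8, 2070) = 2070
  i=9: min(100*2^9, 2070) = 2070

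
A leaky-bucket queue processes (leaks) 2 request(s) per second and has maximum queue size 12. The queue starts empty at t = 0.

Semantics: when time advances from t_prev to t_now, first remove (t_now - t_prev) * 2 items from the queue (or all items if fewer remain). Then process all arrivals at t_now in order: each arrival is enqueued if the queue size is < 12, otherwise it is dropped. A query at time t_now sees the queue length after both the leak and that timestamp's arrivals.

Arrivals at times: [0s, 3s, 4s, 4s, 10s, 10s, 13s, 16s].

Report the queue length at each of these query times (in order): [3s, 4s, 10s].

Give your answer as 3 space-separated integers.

Queue lengths at query times:
  query t=3s: backlog = 1
  query t=4s: backlog = 2
  query t=10s: backlog = 2

Answer: 1 2 2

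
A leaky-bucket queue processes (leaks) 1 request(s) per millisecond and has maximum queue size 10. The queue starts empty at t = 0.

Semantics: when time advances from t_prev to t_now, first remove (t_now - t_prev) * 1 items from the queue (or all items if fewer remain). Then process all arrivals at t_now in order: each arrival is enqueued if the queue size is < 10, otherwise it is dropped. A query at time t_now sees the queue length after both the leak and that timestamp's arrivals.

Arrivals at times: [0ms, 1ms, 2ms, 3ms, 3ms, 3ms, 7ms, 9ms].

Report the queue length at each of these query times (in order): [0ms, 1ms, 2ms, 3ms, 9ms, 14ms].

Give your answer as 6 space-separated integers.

Answer: 1 1 1 3 1 0

Derivation:
Queue lengths at query times:
  query t=0ms: backlog = 1
  query t=1ms: backlog = 1
  query t=2ms: backlog = 1
  query t=3ms: backlog = 3
  query t=9ms: backlog = 1
  query t=14ms: backlog = 0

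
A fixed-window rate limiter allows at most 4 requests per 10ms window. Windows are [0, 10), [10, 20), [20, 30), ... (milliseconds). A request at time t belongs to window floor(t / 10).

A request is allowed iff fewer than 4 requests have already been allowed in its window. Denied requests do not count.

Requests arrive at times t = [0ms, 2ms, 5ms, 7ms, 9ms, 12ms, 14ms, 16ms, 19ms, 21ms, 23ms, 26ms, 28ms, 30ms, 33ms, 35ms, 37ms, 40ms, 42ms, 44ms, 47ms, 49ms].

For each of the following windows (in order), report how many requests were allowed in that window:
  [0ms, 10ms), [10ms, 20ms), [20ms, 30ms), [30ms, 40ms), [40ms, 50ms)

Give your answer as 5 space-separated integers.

Answer: 4 4 4 4 4

Derivation:
Processing requests:
  req#1 t=0ms (window 0): ALLOW
  req#2 t=2ms (window 0): ALLOW
  req#3 t=5ms (window 0): ALLOW
  req#4 t=7ms (window 0): ALLOW
  req#5 t=9ms (window 0): DENY
  req#6 t=12ms (window 1): ALLOW
  req#7 t=14ms (window 1): ALLOW
  req#8 t=16ms (window 1): ALLOW
  req#9 t=19ms (window 1): ALLOW
  req#10 t=21ms (window 2): ALLOW
  req#11 t=23ms (window 2): ALLOW
  req#12 t=26ms (window 2): ALLOW
  req#13 t=28ms (window 2): ALLOW
  req#14 t=30ms (window 3): ALLOW
  req#15 t=33ms (window 3): ALLOW
  req#16 t=35ms (window 3): ALLOW
  req#17 t=37ms (window 3): ALLOW
  req#18 t=40ms (window 4): ALLOW
  req#19 t=42ms (window 4): ALLOW
  req#20 t=44ms (window 4): ALLOW
  req#21 t=47ms (window 4): ALLOW
  req#22 t=49ms (window 4): DENY

Allowed counts by window: 4 4 4 4 4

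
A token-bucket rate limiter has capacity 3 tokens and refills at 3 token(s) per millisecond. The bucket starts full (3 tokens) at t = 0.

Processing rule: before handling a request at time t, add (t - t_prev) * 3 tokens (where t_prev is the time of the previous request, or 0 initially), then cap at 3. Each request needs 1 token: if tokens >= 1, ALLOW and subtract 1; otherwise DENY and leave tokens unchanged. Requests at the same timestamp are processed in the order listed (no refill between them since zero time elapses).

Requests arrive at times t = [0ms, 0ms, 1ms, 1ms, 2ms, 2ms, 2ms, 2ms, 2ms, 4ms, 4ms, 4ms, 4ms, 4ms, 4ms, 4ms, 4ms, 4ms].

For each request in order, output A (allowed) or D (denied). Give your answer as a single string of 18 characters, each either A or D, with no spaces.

Simulating step by step:
  req#1 t=0ms: ALLOW
  req#2 t=0ms: ALLOW
  req#3 t=1ms: ALLOW
  req#4 t=1ms: ALLOW
  req#5 t=2ms: ALLOW
  req#6 t=2ms: ALLOW
  req#7 t=2ms: ALLOW
  req#8 t=2ms: DENY
  req#9 t=2ms: DENY
  req#10 t=4ms: ALLOW
  req#11 t=4ms: ALLOW
  req#12 t=4ms: ALLOW
  req#13 t=4ms: DENY
  req#14 t=4ms: DENY
  req#15 t=4ms: DENY
  req#16 t=4ms: DENY
  req#17 t=4ms: DENY
  req#18 t=4ms: DENY

Answer: AAAAAAADDAAADDDDDD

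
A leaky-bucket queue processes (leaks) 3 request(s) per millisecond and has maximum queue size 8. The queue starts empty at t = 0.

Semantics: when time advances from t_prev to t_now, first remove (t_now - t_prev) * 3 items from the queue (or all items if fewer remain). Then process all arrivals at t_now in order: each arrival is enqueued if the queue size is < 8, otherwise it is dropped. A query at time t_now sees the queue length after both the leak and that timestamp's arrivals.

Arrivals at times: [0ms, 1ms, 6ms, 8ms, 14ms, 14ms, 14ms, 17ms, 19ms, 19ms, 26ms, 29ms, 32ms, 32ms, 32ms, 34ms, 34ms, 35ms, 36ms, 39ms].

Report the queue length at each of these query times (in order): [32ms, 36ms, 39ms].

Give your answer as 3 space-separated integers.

Queue lengths at query times:
  query t=32ms: backlog = 3
  query t=36ms: backlog = 1
  query t=39ms: backlog = 1

Answer: 3 1 1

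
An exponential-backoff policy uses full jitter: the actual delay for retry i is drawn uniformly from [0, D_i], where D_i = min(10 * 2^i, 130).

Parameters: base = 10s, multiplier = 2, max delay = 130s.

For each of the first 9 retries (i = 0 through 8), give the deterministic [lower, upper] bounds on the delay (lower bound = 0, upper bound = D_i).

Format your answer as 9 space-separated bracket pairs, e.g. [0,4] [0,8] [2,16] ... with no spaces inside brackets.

Answer: [0,10] [0,20] [0,40] [0,80] [0,130] [0,130] [0,130] [0,130] [0,130]

Derivation:
Computing bounds per retry:
  i=0: D_i=min(10*2^0,130)=10, bounds=[0,10]
  i=1: D_i=min(10*2^1,130)=20, bounds=[0,20]
  i=2: D_i=min(10*2^2,130)=40, bounds=[0,40]
  i=3: D_i=min(10*2^3,130)=80, bounds=[0,80]
  i=4: D_i=min(10*2^4,130)=130, bounds=[0,130]
  i=5: D_i=min(10*2^5,130)=130, bounds=[0,130]
  i=6: D_i=min(10*2^6,130)=130, bounds=[0,130]
  i=7: D_i=min(10*2^7,130)=130, bounds=[0,130]
  i=8: D_i=min(10*2^8,130)=130, bounds=[0,130]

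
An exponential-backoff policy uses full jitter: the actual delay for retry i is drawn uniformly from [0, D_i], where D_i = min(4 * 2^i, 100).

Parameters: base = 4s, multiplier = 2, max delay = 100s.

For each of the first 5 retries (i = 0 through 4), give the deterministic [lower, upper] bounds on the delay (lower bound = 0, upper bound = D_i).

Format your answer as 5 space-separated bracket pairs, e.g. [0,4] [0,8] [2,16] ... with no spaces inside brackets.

Computing bounds per retry:
  i=0: D_i=min(4*2^0,100)=4, bounds=[0,4]
  i=1: D_i=min(4*2^1,100)=8, bounds=[0,8]
  i=2: D_i=min(4*2^2,100)=16, bounds=[0,16]
  i=3: D_i=min(4*2^3,100)=32, bounds=[0,32]
  i=4: D_i=min(4*2^4,100)=64, bounds=[0,64]

Answer: [0,4] [0,8] [0,16] [0,32] [0,64]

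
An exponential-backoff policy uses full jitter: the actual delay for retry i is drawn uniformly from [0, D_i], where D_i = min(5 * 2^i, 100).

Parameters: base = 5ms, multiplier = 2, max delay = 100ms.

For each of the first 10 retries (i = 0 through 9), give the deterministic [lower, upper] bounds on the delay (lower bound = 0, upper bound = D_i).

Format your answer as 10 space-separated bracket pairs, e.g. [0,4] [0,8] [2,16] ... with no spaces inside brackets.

Answer: [0,5] [0,10] [0,20] [0,40] [0,80] [0,100] [0,100] [0,100] [0,100] [0,100]

Derivation:
Computing bounds per retry:
  i=0: D_i=min(5*2^0,100)=5, bounds=[0,5]
  i=1: D_i=min(5*2^1,100)=10, bounds=[0,10]
  i=2: D_i=min(5*2^2,100)=20, bounds=[0,20]
  i=3: D_i=min(5*2^3,100)=40, bounds=[0,40]
  i=4: D_i=min(5*2^4,100)=80, bounds=[0,80]
  i=5: D_i=min(5*2^5,100)=100, bounds=[0,100]
  i=6: D_i=min(5*2^6,100)=100, bounds=[0,100]
  i=7: D_i=min(5*2^7,100)=100, bounds=[0,100]
  i=8: D_i=min(5*2^8,100)=100, bounds=[0,100]
  i=9: D_i=min(5*2^9,100)=100, bounds=[0,100]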